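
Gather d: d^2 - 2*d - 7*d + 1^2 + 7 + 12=d^2 - 9*d + 20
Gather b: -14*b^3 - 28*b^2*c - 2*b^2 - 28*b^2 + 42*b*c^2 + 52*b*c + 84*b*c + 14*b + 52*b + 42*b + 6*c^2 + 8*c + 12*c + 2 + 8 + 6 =-14*b^3 + b^2*(-28*c - 30) + b*(42*c^2 + 136*c + 108) + 6*c^2 + 20*c + 16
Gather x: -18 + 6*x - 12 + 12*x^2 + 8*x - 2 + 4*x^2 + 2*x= 16*x^2 + 16*x - 32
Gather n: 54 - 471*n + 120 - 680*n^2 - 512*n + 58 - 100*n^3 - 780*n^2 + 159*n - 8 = -100*n^3 - 1460*n^2 - 824*n + 224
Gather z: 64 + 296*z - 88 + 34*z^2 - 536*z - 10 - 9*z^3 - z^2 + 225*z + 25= -9*z^3 + 33*z^2 - 15*z - 9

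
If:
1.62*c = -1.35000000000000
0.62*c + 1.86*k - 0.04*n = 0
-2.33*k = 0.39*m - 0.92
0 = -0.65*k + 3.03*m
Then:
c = -0.83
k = 0.38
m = 0.08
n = 4.81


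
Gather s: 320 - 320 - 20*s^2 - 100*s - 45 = -20*s^2 - 100*s - 45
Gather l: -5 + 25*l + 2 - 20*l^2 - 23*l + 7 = -20*l^2 + 2*l + 4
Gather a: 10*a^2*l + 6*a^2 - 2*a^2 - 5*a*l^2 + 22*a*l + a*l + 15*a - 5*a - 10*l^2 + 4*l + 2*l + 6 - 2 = a^2*(10*l + 4) + a*(-5*l^2 + 23*l + 10) - 10*l^2 + 6*l + 4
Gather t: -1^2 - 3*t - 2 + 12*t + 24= 9*t + 21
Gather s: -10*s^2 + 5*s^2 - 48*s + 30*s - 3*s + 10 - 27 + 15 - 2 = -5*s^2 - 21*s - 4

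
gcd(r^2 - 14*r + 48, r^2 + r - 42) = r - 6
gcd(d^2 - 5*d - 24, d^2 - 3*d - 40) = d - 8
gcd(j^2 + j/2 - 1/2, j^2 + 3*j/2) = 1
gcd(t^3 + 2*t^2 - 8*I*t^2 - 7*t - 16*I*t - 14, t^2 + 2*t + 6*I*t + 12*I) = t + 2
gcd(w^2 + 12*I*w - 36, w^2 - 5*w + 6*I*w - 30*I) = w + 6*I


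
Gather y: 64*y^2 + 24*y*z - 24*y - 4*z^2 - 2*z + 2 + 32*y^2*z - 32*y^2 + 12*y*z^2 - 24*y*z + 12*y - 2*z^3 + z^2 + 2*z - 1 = y^2*(32*z + 32) + y*(12*z^2 - 12) - 2*z^3 - 3*z^2 + 1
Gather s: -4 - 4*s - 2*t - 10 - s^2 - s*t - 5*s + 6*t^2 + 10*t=-s^2 + s*(-t - 9) + 6*t^2 + 8*t - 14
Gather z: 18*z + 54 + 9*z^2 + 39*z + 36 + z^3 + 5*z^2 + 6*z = z^3 + 14*z^2 + 63*z + 90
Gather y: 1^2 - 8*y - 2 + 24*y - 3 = 16*y - 4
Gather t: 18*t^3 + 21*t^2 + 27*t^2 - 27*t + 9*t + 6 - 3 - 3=18*t^3 + 48*t^2 - 18*t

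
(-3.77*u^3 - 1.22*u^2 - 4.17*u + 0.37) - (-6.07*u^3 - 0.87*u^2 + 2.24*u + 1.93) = 2.3*u^3 - 0.35*u^2 - 6.41*u - 1.56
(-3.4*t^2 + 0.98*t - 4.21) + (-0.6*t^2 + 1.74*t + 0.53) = -4.0*t^2 + 2.72*t - 3.68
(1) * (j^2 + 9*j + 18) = j^2 + 9*j + 18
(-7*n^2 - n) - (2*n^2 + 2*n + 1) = -9*n^2 - 3*n - 1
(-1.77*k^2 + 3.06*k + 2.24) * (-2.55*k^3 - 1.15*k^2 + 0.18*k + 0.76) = 4.5135*k^5 - 5.7675*k^4 - 9.5496*k^3 - 3.3704*k^2 + 2.7288*k + 1.7024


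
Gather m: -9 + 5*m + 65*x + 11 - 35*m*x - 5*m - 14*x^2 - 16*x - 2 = -35*m*x - 14*x^2 + 49*x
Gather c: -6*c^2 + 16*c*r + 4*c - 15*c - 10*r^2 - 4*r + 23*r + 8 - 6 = -6*c^2 + c*(16*r - 11) - 10*r^2 + 19*r + 2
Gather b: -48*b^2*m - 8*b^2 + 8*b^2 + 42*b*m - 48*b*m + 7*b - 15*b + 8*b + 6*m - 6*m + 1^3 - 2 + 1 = -48*b^2*m - 6*b*m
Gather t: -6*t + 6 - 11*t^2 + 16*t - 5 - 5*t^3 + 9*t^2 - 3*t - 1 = -5*t^3 - 2*t^2 + 7*t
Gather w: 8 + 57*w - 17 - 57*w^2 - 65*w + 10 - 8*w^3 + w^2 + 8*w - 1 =-8*w^3 - 56*w^2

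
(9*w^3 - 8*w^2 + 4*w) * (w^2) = 9*w^5 - 8*w^4 + 4*w^3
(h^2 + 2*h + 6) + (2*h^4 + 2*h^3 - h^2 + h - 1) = 2*h^4 + 2*h^3 + 3*h + 5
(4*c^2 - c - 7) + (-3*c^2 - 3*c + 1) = c^2 - 4*c - 6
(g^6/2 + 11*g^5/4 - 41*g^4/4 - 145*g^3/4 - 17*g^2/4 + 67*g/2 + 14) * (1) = g^6/2 + 11*g^5/4 - 41*g^4/4 - 145*g^3/4 - 17*g^2/4 + 67*g/2 + 14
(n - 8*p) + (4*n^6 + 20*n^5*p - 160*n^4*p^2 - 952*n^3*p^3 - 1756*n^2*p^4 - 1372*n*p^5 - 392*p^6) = 4*n^6 + 20*n^5*p - 160*n^4*p^2 - 952*n^3*p^3 - 1756*n^2*p^4 - 1372*n*p^5 + n - 392*p^6 - 8*p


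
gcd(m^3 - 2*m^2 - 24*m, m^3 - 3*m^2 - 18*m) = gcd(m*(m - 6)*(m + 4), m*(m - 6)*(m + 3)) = m^2 - 6*m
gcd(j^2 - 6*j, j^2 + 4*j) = j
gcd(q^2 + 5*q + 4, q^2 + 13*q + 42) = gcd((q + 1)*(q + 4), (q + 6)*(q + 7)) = 1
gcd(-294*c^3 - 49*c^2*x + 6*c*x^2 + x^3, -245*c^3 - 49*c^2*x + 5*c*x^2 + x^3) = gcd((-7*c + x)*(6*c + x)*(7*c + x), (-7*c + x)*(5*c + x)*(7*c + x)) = -49*c^2 + x^2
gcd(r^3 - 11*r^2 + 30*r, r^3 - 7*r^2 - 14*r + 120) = r^2 - 11*r + 30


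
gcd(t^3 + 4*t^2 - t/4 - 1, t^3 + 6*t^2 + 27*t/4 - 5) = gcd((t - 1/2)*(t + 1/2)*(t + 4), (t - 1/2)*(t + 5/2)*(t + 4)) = t^2 + 7*t/2 - 2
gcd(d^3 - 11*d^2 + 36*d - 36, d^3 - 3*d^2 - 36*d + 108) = d^2 - 9*d + 18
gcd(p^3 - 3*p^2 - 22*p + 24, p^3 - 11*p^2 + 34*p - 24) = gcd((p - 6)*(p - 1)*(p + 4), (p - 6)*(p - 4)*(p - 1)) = p^2 - 7*p + 6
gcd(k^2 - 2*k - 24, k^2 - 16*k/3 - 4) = k - 6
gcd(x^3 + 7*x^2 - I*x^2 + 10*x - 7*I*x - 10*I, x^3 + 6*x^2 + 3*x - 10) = x^2 + 7*x + 10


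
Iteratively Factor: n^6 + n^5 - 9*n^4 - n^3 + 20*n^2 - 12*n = (n - 1)*(n^5 + 2*n^4 - 7*n^3 - 8*n^2 + 12*n) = (n - 2)*(n - 1)*(n^4 + 4*n^3 + n^2 - 6*n) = (n - 2)*(n - 1)*(n + 2)*(n^3 + 2*n^2 - 3*n) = n*(n - 2)*(n - 1)*(n + 2)*(n^2 + 2*n - 3) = n*(n - 2)*(n - 1)^2*(n + 2)*(n + 3)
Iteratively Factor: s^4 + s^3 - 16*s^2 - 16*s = (s + 4)*(s^3 - 3*s^2 - 4*s) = s*(s + 4)*(s^2 - 3*s - 4) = s*(s + 1)*(s + 4)*(s - 4)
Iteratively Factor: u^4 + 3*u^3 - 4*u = (u + 2)*(u^3 + u^2 - 2*u) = u*(u + 2)*(u^2 + u - 2) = u*(u + 2)^2*(u - 1)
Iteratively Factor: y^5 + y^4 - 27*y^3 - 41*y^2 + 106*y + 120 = (y + 4)*(y^4 - 3*y^3 - 15*y^2 + 19*y + 30) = (y - 5)*(y + 4)*(y^3 + 2*y^2 - 5*y - 6) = (y - 5)*(y + 3)*(y + 4)*(y^2 - y - 2) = (y - 5)*(y - 2)*(y + 3)*(y + 4)*(y + 1)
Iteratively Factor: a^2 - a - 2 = (a + 1)*(a - 2)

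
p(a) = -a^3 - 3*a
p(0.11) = -0.33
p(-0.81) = 2.96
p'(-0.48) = -3.69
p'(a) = -3*a^2 - 3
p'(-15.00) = -678.00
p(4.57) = -109.15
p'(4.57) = -65.65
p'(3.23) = -34.30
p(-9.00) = 756.00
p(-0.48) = 1.55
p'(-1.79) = -12.61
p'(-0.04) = -3.00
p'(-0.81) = -4.97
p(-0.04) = 0.12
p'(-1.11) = -6.70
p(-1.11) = 4.70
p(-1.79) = 11.11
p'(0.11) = -3.04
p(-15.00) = 3420.00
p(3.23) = -43.39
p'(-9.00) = -246.00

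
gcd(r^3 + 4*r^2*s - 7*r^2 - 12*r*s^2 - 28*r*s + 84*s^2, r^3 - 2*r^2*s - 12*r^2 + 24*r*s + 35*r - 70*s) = r^2 - 2*r*s - 7*r + 14*s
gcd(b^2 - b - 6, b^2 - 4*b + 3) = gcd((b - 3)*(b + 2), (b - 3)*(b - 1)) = b - 3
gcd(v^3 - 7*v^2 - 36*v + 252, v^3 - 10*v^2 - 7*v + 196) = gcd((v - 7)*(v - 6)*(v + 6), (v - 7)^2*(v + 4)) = v - 7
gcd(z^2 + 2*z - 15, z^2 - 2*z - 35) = z + 5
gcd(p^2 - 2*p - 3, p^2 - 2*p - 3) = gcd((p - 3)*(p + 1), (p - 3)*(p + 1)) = p^2 - 2*p - 3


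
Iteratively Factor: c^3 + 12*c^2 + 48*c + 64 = (c + 4)*(c^2 + 8*c + 16) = (c + 4)^2*(c + 4)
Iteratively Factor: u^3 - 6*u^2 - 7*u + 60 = (u - 4)*(u^2 - 2*u - 15) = (u - 5)*(u - 4)*(u + 3)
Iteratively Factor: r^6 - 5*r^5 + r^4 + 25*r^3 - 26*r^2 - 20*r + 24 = (r - 3)*(r^5 - 2*r^4 - 5*r^3 + 10*r^2 + 4*r - 8) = (r - 3)*(r + 1)*(r^4 - 3*r^3 - 2*r^2 + 12*r - 8) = (r - 3)*(r - 2)*(r + 1)*(r^3 - r^2 - 4*r + 4) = (r - 3)*(r - 2)*(r - 1)*(r + 1)*(r^2 - 4) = (r - 3)*(r - 2)^2*(r - 1)*(r + 1)*(r + 2)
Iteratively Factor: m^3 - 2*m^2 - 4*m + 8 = (m + 2)*(m^2 - 4*m + 4) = (m - 2)*(m + 2)*(m - 2)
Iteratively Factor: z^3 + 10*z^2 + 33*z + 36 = (z + 4)*(z^2 + 6*z + 9) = (z + 3)*(z + 4)*(z + 3)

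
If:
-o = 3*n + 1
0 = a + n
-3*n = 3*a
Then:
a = o/3 + 1/3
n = -o/3 - 1/3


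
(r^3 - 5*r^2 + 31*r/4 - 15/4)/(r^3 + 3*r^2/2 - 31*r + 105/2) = (2*r^2 - 5*r + 3)/(2*(r^2 + 4*r - 21))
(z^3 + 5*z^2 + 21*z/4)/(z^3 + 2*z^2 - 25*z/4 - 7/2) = z*(2*z + 3)/(2*z^2 - 3*z - 2)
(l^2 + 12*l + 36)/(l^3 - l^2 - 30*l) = (l^2 + 12*l + 36)/(l*(l^2 - l - 30))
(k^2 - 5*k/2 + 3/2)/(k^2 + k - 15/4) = 2*(k - 1)/(2*k + 5)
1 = 1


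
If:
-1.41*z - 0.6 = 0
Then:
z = -0.43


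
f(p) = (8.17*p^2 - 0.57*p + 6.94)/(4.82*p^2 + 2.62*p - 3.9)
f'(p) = (-9.64*p - 2.62)*(8.17*p^2 - 0.57*p + 6.94)/(4.82*p^2 + 2.62*p - 3.9)^2 + (16.34*p - 0.57)/(4.82*p^2 + 2.62*p - 3.9) = (24.1528*p^2 - 130.6276*p - 15.9598)/(23.2324*p^4 + 25.2568*p^3 - 30.7316*p^2 - 20.436*p + 15.21)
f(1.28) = 2.67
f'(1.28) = -2.66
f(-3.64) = 2.33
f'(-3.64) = 0.31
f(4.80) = 1.61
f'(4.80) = -0.01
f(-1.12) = -22.62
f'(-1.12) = 258.58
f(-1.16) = -41.01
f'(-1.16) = 817.54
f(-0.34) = -1.91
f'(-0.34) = 1.74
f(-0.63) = -2.90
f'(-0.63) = 5.74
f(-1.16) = -41.01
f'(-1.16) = 817.54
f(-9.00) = 1.86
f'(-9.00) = 0.02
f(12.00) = 1.63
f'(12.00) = 0.00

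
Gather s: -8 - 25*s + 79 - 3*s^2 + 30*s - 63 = -3*s^2 + 5*s + 8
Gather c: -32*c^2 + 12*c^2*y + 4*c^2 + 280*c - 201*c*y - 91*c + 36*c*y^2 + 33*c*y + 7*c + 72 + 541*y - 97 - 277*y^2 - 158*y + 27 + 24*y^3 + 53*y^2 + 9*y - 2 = c^2*(12*y - 28) + c*(36*y^2 - 168*y + 196) + 24*y^3 - 224*y^2 + 392*y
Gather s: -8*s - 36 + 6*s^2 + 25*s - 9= 6*s^2 + 17*s - 45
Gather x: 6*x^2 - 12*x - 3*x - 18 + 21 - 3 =6*x^2 - 15*x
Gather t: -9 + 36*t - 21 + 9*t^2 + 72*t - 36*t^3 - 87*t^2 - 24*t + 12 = -36*t^3 - 78*t^2 + 84*t - 18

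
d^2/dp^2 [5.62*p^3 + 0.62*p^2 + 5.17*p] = 33.72*p + 1.24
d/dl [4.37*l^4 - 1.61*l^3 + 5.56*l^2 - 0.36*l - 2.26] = 17.48*l^3 - 4.83*l^2 + 11.12*l - 0.36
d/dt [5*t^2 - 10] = 10*t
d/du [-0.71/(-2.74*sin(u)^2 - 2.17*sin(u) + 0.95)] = -(3.8908*sin(u) + 1.5407)*cos(u)/(2.74*sin(u)^2 + 2.17*sin(u) - 0.95)^2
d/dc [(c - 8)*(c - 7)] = 2*c - 15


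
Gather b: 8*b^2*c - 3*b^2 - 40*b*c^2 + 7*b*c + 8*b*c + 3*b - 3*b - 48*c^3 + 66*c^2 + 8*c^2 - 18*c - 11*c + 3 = b^2*(8*c - 3) + b*(-40*c^2 + 15*c) - 48*c^3 + 74*c^2 - 29*c + 3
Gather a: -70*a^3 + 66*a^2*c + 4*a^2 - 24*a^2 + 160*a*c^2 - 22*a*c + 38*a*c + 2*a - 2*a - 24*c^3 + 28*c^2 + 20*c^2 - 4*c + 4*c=-70*a^3 + a^2*(66*c - 20) + a*(160*c^2 + 16*c) - 24*c^3 + 48*c^2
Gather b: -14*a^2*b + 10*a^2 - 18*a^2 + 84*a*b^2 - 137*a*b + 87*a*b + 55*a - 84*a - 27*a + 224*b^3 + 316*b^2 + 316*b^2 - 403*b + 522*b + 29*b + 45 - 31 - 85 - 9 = -8*a^2 - 56*a + 224*b^3 + b^2*(84*a + 632) + b*(-14*a^2 - 50*a + 148) - 80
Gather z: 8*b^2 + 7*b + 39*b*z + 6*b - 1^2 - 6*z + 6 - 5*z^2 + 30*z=8*b^2 + 13*b - 5*z^2 + z*(39*b + 24) + 5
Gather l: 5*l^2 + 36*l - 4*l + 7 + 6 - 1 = 5*l^2 + 32*l + 12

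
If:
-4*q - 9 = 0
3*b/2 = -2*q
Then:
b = 3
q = -9/4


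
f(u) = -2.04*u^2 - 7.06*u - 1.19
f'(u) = -4.08*u - 7.06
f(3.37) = -48.15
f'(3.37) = -20.81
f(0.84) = -8.56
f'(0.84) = -10.49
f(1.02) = -10.51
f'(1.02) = -11.22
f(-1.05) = 3.97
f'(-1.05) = -2.78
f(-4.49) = -10.62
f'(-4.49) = 11.26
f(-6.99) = -51.52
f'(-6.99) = 21.46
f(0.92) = -9.41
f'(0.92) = -10.81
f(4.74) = -80.49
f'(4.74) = -26.40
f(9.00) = -229.97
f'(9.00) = -43.78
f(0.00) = -1.19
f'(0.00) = -7.06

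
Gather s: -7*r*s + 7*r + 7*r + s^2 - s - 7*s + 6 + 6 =14*r + s^2 + s*(-7*r - 8) + 12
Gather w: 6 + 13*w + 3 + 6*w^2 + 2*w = 6*w^2 + 15*w + 9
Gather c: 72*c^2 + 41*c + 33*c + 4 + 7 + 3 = 72*c^2 + 74*c + 14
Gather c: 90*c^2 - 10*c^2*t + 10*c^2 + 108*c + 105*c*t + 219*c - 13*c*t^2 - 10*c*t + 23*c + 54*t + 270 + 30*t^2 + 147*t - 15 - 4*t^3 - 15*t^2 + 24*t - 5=c^2*(100 - 10*t) + c*(-13*t^2 + 95*t + 350) - 4*t^3 + 15*t^2 + 225*t + 250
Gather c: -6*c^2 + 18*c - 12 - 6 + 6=-6*c^2 + 18*c - 12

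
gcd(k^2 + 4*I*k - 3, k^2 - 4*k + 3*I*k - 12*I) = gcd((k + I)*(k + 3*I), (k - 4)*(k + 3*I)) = k + 3*I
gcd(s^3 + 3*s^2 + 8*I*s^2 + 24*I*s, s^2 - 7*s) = s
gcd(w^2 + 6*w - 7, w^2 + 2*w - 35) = w + 7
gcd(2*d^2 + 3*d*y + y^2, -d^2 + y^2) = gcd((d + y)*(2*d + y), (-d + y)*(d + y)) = d + y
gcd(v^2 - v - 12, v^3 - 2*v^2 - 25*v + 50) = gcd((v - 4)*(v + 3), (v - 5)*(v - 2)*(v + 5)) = 1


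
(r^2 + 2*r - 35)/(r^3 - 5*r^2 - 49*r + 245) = 1/(r - 7)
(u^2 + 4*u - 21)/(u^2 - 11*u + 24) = (u + 7)/(u - 8)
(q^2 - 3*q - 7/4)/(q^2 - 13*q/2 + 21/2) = (q + 1/2)/(q - 3)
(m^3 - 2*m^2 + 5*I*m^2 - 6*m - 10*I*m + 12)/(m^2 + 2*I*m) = m - 2 + 3*I - 6*I/m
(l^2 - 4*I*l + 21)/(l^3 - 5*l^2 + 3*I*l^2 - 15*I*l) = (l - 7*I)/(l*(l - 5))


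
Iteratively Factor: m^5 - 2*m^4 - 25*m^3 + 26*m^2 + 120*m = (m - 3)*(m^4 + m^3 - 22*m^2 - 40*m) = (m - 3)*(m + 2)*(m^3 - m^2 - 20*m) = (m - 3)*(m + 2)*(m + 4)*(m^2 - 5*m) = (m - 5)*(m - 3)*(m + 2)*(m + 4)*(m)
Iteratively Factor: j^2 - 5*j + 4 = (j - 1)*(j - 4)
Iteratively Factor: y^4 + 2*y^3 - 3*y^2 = (y)*(y^3 + 2*y^2 - 3*y) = y*(y - 1)*(y^2 + 3*y) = y*(y - 1)*(y + 3)*(y)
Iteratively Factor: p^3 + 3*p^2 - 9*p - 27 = (p + 3)*(p^2 - 9) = (p + 3)^2*(p - 3)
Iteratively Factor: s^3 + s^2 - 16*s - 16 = (s - 4)*(s^2 + 5*s + 4) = (s - 4)*(s + 4)*(s + 1)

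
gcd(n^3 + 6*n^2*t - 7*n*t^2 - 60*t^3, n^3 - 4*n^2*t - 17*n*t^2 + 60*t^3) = -n^2 - n*t + 12*t^2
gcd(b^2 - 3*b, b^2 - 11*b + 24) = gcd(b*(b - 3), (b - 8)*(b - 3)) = b - 3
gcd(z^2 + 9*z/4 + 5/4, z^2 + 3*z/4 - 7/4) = 1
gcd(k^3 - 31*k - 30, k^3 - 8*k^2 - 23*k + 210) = k^2 - k - 30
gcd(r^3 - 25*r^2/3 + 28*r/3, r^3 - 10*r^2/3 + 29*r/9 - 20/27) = r - 4/3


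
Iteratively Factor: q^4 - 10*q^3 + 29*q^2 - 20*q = (q - 4)*(q^3 - 6*q^2 + 5*q) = (q - 4)*(q - 1)*(q^2 - 5*q) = q*(q - 4)*(q - 1)*(q - 5)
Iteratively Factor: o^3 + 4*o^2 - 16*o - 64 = (o + 4)*(o^2 - 16) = (o + 4)^2*(o - 4)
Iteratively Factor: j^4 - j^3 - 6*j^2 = (j)*(j^3 - j^2 - 6*j) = j*(j + 2)*(j^2 - 3*j) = j*(j - 3)*(j + 2)*(j)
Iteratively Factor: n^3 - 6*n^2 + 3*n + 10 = (n - 5)*(n^2 - n - 2) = (n - 5)*(n - 2)*(n + 1)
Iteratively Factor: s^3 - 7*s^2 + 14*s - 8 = (s - 1)*(s^2 - 6*s + 8) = (s - 4)*(s - 1)*(s - 2)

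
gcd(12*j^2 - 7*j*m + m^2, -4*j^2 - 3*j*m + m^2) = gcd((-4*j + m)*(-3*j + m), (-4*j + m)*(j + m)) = 4*j - m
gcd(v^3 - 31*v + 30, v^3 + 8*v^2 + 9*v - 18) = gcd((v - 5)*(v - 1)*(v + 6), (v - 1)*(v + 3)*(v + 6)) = v^2 + 5*v - 6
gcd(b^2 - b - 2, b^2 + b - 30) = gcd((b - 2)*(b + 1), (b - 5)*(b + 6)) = 1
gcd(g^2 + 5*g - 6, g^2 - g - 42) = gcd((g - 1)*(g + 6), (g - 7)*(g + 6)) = g + 6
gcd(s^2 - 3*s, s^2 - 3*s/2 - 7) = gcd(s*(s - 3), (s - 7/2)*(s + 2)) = 1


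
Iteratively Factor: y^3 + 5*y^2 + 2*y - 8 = (y + 2)*(y^2 + 3*y - 4) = (y + 2)*(y + 4)*(y - 1)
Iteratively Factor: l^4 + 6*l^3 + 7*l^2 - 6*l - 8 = (l - 1)*(l^3 + 7*l^2 + 14*l + 8) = (l - 1)*(l + 2)*(l^2 + 5*l + 4) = (l - 1)*(l + 1)*(l + 2)*(l + 4)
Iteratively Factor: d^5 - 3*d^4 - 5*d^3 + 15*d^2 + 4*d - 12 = (d + 1)*(d^4 - 4*d^3 - d^2 + 16*d - 12) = (d + 1)*(d + 2)*(d^3 - 6*d^2 + 11*d - 6) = (d - 2)*(d + 1)*(d + 2)*(d^2 - 4*d + 3) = (d - 2)*(d - 1)*(d + 1)*(d + 2)*(d - 3)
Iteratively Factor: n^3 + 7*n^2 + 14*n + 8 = (n + 4)*(n^2 + 3*n + 2) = (n + 2)*(n + 4)*(n + 1)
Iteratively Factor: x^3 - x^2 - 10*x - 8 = (x + 1)*(x^2 - 2*x - 8) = (x - 4)*(x + 1)*(x + 2)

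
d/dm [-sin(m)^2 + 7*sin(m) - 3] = (7 - 2*sin(m))*cos(m)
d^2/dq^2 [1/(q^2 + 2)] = 2*(3*q^2 - 2)/(q^2 + 2)^3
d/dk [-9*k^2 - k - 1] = -18*k - 1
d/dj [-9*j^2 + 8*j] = 8 - 18*j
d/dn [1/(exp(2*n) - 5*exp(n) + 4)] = (5 - 2*exp(n))*exp(n)/(exp(2*n) - 5*exp(n) + 4)^2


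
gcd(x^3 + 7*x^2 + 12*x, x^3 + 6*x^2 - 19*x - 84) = x + 3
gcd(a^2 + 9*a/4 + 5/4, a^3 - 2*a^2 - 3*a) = a + 1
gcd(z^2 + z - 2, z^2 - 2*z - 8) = z + 2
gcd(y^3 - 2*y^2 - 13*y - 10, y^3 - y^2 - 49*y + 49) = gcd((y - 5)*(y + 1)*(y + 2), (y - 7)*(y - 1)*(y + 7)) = 1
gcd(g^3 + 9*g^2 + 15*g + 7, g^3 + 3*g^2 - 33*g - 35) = g^2 + 8*g + 7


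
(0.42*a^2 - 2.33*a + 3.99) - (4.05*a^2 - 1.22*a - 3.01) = -3.63*a^2 - 1.11*a + 7.0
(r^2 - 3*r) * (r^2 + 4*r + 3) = r^4 + r^3 - 9*r^2 - 9*r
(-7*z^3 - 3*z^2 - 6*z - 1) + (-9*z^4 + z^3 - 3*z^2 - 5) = -9*z^4 - 6*z^3 - 6*z^2 - 6*z - 6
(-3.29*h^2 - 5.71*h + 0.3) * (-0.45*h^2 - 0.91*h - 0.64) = 1.4805*h^4 + 5.5634*h^3 + 7.1667*h^2 + 3.3814*h - 0.192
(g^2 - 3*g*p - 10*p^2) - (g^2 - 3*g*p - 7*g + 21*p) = 7*g - 10*p^2 - 21*p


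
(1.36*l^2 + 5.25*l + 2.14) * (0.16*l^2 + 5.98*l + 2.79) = 0.2176*l^4 + 8.9728*l^3 + 35.5318*l^2 + 27.4447*l + 5.9706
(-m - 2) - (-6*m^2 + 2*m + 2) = 6*m^2 - 3*m - 4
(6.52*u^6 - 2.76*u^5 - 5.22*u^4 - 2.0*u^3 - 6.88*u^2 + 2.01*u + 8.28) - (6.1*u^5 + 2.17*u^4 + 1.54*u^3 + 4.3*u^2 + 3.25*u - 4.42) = 6.52*u^6 - 8.86*u^5 - 7.39*u^4 - 3.54*u^3 - 11.18*u^2 - 1.24*u + 12.7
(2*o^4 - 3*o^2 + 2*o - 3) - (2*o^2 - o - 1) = 2*o^4 - 5*o^2 + 3*o - 2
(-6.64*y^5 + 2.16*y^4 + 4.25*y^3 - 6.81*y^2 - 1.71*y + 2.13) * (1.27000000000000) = -8.4328*y^5 + 2.7432*y^4 + 5.3975*y^3 - 8.6487*y^2 - 2.1717*y + 2.7051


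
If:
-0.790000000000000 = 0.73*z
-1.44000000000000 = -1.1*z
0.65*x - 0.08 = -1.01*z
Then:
No Solution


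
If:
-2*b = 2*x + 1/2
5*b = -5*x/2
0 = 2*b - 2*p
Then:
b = 1/4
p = 1/4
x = -1/2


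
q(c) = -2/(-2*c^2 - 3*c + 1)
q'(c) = -2*(4*c + 3)/(-2*c^2 - 3*c + 1)^2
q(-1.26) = -1.25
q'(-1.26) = 1.58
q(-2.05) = 1.59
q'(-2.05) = 6.60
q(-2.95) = 0.26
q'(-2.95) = 0.31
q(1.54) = 0.24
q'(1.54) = -0.26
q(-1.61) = -3.10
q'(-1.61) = 16.50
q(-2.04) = 1.66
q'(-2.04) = 7.13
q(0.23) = -9.79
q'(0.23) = -188.02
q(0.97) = 0.53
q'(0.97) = -0.96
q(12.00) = 0.01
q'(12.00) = 0.00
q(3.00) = 0.08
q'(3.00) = -0.04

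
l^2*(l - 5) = l^3 - 5*l^2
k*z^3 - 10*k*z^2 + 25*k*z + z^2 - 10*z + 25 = (z - 5)^2*(k*z + 1)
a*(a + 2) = a^2 + 2*a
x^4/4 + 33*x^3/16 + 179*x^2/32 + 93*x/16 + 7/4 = (x/4 + 1)*(x + 1/2)*(x + 7/4)*(x + 2)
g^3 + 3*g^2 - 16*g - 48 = (g - 4)*(g + 3)*(g + 4)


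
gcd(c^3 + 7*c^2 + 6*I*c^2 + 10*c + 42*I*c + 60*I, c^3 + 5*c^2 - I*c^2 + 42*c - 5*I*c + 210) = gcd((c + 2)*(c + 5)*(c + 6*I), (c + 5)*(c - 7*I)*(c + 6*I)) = c^2 + c*(5 + 6*I) + 30*I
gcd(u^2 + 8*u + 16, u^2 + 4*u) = u + 4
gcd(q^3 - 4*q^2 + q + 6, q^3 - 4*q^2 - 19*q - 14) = q + 1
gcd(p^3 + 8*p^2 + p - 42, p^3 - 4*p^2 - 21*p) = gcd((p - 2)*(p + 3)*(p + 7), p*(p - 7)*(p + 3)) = p + 3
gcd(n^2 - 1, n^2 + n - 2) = n - 1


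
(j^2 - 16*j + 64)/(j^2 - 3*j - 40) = (j - 8)/(j + 5)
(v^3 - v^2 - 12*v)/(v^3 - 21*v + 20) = v*(v + 3)/(v^2 + 4*v - 5)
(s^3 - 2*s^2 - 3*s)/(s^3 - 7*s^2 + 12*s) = (s + 1)/(s - 4)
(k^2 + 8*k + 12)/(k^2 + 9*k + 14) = (k + 6)/(k + 7)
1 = 1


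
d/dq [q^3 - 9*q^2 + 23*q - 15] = 3*q^2 - 18*q + 23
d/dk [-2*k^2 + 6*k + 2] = 6 - 4*k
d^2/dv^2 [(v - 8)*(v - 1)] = 2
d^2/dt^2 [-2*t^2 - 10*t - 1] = -4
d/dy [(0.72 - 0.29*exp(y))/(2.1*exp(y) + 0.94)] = -1.7846*exp(y)/(2.1*exp(y) + 0.94)^2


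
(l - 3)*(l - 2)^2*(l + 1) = l^4 - 6*l^3 + 9*l^2 + 4*l - 12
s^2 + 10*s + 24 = (s + 4)*(s + 6)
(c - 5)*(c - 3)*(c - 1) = c^3 - 9*c^2 + 23*c - 15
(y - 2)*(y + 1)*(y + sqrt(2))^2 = y^4 - y^3 + 2*sqrt(2)*y^3 - 2*sqrt(2)*y^2 - 4*sqrt(2)*y - 2*y - 4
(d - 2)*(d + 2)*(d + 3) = d^3 + 3*d^2 - 4*d - 12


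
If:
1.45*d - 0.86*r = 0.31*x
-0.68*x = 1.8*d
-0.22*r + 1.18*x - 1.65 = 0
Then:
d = -0.45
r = -1.18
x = 1.18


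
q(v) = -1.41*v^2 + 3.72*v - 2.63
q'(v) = 3.72 - 2.82*v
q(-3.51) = -33.06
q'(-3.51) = 13.62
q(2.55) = -2.31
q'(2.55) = -3.47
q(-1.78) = -13.72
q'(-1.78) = 8.74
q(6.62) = -39.80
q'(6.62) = -14.95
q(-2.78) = -23.87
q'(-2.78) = 11.56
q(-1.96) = -15.34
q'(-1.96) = 9.25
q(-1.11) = -8.50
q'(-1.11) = 6.85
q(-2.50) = -20.74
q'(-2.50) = 10.77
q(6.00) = -31.07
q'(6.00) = -13.20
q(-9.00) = -150.32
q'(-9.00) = 29.10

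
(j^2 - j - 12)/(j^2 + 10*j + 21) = (j - 4)/(j + 7)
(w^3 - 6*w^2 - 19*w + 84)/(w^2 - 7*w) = w + 1 - 12/w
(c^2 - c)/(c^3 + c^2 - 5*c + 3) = c/(c^2 + 2*c - 3)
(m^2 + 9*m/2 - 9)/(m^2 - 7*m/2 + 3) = (m + 6)/(m - 2)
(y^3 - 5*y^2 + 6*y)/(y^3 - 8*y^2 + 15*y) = (y - 2)/(y - 5)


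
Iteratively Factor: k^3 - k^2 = (k - 1)*(k^2) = k*(k - 1)*(k)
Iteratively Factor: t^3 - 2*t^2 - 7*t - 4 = (t + 1)*(t^2 - 3*t - 4) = (t - 4)*(t + 1)*(t + 1)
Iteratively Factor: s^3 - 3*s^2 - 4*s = (s + 1)*(s^2 - 4*s) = s*(s + 1)*(s - 4)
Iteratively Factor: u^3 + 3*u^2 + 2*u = (u)*(u^2 + 3*u + 2) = u*(u + 2)*(u + 1)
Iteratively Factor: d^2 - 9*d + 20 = (d - 4)*(d - 5)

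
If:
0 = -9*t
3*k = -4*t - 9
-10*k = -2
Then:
No Solution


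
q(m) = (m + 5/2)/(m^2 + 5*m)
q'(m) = (-2*m - 5)*(m + 5/2)/(m^2 + 5*m)^2 + 1/(m^2 + 5*m)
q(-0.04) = -12.40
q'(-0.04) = -312.52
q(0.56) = 0.98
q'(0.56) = -1.61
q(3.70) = 0.19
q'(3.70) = -0.04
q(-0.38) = -1.21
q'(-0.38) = -3.49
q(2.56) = 0.26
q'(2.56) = -0.09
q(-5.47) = -1.16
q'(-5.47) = -2.28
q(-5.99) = -0.59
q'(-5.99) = -0.52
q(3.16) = 0.22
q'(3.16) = -0.06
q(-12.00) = -0.11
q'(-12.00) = -0.01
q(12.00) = 0.07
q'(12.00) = -0.00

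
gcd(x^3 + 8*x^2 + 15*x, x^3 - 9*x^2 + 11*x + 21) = 1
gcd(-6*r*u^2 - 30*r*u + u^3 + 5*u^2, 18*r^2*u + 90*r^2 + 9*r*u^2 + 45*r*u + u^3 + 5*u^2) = u + 5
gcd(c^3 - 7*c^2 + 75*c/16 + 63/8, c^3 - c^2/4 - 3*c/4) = c + 3/4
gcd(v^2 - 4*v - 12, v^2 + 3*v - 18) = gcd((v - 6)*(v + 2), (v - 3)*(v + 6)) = 1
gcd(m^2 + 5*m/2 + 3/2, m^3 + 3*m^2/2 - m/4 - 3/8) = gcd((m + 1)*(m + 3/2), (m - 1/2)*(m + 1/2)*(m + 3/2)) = m + 3/2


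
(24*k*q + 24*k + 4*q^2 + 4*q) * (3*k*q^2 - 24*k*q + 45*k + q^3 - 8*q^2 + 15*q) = 72*k^2*q^3 - 504*k^2*q^2 + 504*k^2*q + 1080*k^2 + 36*k*q^4 - 252*k*q^3 + 252*k*q^2 + 540*k*q + 4*q^5 - 28*q^4 + 28*q^3 + 60*q^2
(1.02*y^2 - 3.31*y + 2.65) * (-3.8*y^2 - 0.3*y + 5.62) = -3.876*y^4 + 12.272*y^3 - 3.3446*y^2 - 19.3972*y + 14.893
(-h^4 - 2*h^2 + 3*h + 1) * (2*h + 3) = -2*h^5 - 3*h^4 - 4*h^3 + 11*h + 3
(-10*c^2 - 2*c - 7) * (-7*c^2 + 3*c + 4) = 70*c^4 - 16*c^3 + 3*c^2 - 29*c - 28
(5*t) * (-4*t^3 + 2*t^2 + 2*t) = -20*t^4 + 10*t^3 + 10*t^2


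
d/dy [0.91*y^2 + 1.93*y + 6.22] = 1.82*y + 1.93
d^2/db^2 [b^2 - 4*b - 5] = 2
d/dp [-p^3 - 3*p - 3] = -3*p^2 - 3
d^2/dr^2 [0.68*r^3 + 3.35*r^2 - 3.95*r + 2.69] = 4.08*r + 6.7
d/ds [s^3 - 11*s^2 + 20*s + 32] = 3*s^2 - 22*s + 20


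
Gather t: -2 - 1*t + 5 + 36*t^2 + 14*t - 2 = 36*t^2 + 13*t + 1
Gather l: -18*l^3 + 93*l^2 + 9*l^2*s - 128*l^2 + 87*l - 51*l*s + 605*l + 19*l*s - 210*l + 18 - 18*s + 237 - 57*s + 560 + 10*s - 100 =-18*l^3 + l^2*(9*s - 35) + l*(482 - 32*s) - 65*s + 715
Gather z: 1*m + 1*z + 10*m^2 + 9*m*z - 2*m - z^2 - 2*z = 10*m^2 - m - z^2 + z*(9*m - 1)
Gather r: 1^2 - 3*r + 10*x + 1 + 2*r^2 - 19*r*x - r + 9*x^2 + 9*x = 2*r^2 + r*(-19*x - 4) + 9*x^2 + 19*x + 2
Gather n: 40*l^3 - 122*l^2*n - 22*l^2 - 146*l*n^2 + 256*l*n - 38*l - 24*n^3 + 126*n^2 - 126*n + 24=40*l^3 - 22*l^2 - 38*l - 24*n^3 + n^2*(126 - 146*l) + n*(-122*l^2 + 256*l - 126) + 24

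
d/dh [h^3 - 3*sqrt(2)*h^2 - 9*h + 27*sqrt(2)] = 3*h^2 - 6*sqrt(2)*h - 9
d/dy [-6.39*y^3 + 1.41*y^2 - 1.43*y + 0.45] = -19.17*y^2 + 2.82*y - 1.43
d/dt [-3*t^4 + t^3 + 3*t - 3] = -12*t^3 + 3*t^2 + 3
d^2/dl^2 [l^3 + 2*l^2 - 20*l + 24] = 6*l + 4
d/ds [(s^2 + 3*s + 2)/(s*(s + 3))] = 2*(-2*s - 3)/(s^2*(s^2 + 6*s + 9))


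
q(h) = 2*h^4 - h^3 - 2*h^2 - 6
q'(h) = 8*h^3 - 3*h^2 - 4*h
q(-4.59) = 936.30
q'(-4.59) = -818.46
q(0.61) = -6.69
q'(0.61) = -1.74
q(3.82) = 334.95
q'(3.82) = 386.89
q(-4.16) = 630.35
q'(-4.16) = -611.21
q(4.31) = 566.93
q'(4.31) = 567.54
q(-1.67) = 8.64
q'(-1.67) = -38.95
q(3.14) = 137.75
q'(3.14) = 205.53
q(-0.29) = -6.13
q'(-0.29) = 0.71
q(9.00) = 12225.00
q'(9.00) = 5553.00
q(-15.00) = 104169.00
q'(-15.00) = -27615.00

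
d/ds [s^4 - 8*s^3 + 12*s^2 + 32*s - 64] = 4*s^3 - 24*s^2 + 24*s + 32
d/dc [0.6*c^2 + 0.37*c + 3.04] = 1.2*c + 0.37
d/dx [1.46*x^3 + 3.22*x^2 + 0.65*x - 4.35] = 4.38*x^2 + 6.44*x + 0.65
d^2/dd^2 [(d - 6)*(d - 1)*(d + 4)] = 6*d - 6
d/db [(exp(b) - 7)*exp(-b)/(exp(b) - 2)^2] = (-2*exp(2*b) + 21*exp(b) - 14)*exp(-b)/(exp(3*b) - 6*exp(2*b) + 12*exp(b) - 8)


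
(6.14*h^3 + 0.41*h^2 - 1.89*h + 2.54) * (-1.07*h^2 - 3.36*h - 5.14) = -6.5698*h^5 - 21.0691*h^4 - 30.9149*h^3 + 1.5252*h^2 + 1.1802*h - 13.0556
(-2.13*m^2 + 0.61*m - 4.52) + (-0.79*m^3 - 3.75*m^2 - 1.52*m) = -0.79*m^3 - 5.88*m^2 - 0.91*m - 4.52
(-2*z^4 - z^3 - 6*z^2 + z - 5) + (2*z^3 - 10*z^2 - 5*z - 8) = -2*z^4 + z^3 - 16*z^2 - 4*z - 13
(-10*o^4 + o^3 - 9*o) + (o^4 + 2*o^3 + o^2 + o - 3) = -9*o^4 + 3*o^3 + o^2 - 8*o - 3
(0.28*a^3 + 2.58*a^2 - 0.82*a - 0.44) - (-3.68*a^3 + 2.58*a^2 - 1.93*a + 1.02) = 3.96*a^3 + 1.11*a - 1.46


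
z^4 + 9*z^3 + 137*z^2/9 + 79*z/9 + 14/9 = (z + 1/3)*(z + 2/3)*(z + 1)*(z + 7)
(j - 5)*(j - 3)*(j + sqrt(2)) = j^3 - 8*j^2 + sqrt(2)*j^2 - 8*sqrt(2)*j + 15*j + 15*sqrt(2)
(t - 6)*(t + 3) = t^2 - 3*t - 18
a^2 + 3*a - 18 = (a - 3)*(a + 6)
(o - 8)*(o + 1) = o^2 - 7*o - 8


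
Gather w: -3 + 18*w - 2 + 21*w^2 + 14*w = 21*w^2 + 32*w - 5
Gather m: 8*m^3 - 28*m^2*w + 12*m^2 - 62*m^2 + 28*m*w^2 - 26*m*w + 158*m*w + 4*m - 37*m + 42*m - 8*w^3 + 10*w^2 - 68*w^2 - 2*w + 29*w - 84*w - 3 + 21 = 8*m^3 + m^2*(-28*w - 50) + m*(28*w^2 + 132*w + 9) - 8*w^3 - 58*w^2 - 57*w + 18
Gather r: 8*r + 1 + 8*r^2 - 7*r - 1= 8*r^2 + r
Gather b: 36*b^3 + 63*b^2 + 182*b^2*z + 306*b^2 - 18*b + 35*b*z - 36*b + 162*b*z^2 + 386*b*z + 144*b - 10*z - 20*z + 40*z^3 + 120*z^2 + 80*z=36*b^3 + b^2*(182*z + 369) + b*(162*z^2 + 421*z + 90) + 40*z^3 + 120*z^2 + 50*z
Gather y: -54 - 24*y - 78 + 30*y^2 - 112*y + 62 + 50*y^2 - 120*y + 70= 80*y^2 - 256*y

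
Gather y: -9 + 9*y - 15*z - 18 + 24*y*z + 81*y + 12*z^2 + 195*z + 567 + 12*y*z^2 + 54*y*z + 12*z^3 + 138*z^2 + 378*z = y*(12*z^2 + 78*z + 90) + 12*z^3 + 150*z^2 + 558*z + 540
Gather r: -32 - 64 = -96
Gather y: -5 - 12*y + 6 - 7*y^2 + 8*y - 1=-7*y^2 - 4*y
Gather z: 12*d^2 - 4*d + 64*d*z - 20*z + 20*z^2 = 12*d^2 - 4*d + 20*z^2 + z*(64*d - 20)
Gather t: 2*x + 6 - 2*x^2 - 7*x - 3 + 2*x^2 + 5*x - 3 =0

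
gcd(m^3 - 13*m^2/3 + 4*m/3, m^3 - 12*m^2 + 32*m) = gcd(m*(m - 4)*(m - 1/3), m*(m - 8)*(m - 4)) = m^2 - 4*m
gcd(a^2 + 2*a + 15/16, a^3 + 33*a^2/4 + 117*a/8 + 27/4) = a + 3/4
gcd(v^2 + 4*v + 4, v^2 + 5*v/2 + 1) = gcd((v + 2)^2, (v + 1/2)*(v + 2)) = v + 2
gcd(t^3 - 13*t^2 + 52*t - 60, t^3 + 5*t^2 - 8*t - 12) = t - 2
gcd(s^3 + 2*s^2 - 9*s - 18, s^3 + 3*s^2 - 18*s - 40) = s + 2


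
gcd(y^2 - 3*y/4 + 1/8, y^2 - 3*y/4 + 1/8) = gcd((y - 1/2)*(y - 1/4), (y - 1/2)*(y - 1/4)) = y^2 - 3*y/4 + 1/8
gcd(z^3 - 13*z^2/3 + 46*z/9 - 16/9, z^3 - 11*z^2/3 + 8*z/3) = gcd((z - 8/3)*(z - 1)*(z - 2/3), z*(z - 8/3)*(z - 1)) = z^2 - 11*z/3 + 8/3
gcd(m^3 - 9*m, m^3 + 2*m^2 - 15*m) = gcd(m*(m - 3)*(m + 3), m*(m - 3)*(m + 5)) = m^2 - 3*m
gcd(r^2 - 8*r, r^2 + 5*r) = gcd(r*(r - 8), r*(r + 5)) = r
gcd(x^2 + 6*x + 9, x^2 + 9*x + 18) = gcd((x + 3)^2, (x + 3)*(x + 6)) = x + 3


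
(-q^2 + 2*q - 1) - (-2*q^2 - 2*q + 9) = q^2 + 4*q - 10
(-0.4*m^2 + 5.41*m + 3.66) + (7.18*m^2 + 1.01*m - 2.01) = 6.78*m^2 + 6.42*m + 1.65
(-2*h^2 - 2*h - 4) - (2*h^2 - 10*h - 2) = -4*h^2 + 8*h - 2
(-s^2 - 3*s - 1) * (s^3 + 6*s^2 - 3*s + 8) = -s^5 - 9*s^4 - 16*s^3 - 5*s^2 - 21*s - 8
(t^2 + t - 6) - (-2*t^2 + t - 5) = 3*t^2 - 1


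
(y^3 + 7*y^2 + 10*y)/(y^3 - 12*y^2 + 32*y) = (y^2 + 7*y + 10)/(y^2 - 12*y + 32)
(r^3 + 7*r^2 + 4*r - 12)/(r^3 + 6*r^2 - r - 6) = (r + 2)/(r + 1)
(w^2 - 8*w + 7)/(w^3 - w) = (w - 7)/(w*(w + 1))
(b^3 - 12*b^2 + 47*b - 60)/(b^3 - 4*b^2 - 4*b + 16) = (b^2 - 8*b + 15)/(b^2 - 4)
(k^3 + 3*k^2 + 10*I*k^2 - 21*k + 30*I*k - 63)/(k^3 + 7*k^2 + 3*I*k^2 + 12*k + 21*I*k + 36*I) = (k + 7*I)/(k + 4)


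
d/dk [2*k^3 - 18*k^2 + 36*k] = 6*k^2 - 36*k + 36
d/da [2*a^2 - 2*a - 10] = 4*a - 2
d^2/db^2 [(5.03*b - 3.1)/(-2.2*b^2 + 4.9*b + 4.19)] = ((4.4*b - 4.9)*(5.03*b - 3.1)*(8.8*b - 9.8) + (66.396*b - 62.934)*(-2.2*b^2 + 4.9*b + 4.19))/(-2.2*b^2 + 4.9*b + 4.19)^3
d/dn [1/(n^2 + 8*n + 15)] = 2*(-n - 4)/(n^2 + 8*n + 15)^2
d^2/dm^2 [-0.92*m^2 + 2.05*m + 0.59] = -1.84000000000000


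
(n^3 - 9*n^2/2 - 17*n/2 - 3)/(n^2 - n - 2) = (n^2 - 11*n/2 - 3)/(n - 2)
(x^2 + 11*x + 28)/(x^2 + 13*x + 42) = (x + 4)/(x + 6)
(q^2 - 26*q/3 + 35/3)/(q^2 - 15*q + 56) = (q - 5/3)/(q - 8)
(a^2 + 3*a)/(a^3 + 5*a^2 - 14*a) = (a + 3)/(a^2 + 5*a - 14)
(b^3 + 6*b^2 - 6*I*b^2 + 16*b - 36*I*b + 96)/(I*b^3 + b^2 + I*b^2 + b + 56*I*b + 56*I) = (-I*b^2 + b*(2 - 6*I) + 12)/(b^2 + b*(1 + 7*I) + 7*I)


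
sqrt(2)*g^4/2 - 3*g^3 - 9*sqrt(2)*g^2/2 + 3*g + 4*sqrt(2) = (g - 1)*(g + 1)*(g - 4*sqrt(2))*(sqrt(2)*g/2 + 1)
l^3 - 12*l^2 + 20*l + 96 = (l - 8)*(l - 6)*(l + 2)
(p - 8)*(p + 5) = p^2 - 3*p - 40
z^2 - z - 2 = (z - 2)*(z + 1)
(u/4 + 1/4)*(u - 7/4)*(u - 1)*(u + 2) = u^4/4 + u^3/16 - 9*u^2/8 - u/16 + 7/8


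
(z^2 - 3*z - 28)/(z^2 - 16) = (z - 7)/(z - 4)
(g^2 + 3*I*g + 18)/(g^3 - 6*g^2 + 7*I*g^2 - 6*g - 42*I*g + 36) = (g - 3*I)/(g^2 + g*(-6 + I) - 6*I)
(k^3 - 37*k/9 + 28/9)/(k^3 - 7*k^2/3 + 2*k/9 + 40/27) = 3*(3*k^2 + 4*k - 7)/(9*k^2 - 9*k - 10)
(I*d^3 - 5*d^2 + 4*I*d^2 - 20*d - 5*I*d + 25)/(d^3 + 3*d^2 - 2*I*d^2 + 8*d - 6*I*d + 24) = (I*d^3 + d^2*(-5 + 4*I) + d*(-20 - 5*I) + 25)/(d^3 + d^2*(3 - 2*I) + d*(8 - 6*I) + 24)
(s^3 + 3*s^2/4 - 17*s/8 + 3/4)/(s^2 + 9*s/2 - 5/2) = (4*s^2 + 5*s - 6)/(4*(s + 5))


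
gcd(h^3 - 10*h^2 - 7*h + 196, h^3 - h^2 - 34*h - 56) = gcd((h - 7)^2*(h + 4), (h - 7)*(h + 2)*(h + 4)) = h^2 - 3*h - 28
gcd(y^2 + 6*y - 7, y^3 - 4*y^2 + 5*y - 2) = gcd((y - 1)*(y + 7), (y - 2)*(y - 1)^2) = y - 1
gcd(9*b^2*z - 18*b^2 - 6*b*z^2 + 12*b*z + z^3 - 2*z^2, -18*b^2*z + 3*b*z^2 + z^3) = -3*b + z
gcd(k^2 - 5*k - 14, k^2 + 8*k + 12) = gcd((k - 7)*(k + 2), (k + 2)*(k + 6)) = k + 2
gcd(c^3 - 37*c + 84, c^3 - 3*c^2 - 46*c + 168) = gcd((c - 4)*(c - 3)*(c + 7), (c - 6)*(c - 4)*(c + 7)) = c^2 + 3*c - 28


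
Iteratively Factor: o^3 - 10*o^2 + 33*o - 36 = (o - 3)*(o^2 - 7*o + 12) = (o - 4)*(o - 3)*(o - 3)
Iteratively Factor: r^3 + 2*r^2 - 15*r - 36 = (r + 3)*(r^2 - r - 12) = (r + 3)^2*(r - 4)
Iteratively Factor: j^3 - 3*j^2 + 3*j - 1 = (j - 1)*(j^2 - 2*j + 1) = (j - 1)^2*(j - 1)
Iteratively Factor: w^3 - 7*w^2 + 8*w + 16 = (w + 1)*(w^2 - 8*w + 16) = (w - 4)*(w + 1)*(w - 4)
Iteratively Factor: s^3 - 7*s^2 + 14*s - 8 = (s - 1)*(s^2 - 6*s + 8) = (s - 2)*(s - 1)*(s - 4)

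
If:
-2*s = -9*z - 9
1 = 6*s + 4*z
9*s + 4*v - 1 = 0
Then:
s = 45/62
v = -343/248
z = -26/31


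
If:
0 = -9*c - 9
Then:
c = -1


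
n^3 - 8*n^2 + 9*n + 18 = (n - 6)*(n - 3)*(n + 1)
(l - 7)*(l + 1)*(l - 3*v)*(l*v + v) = l^4*v - 3*l^3*v^2 - 5*l^3*v + 15*l^2*v^2 - 13*l^2*v + 39*l*v^2 - 7*l*v + 21*v^2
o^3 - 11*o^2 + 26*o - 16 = (o - 8)*(o - 2)*(o - 1)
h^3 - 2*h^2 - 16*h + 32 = (h - 4)*(h - 2)*(h + 4)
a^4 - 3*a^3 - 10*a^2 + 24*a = a*(a - 4)*(a - 2)*(a + 3)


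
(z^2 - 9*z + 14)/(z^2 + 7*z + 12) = (z^2 - 9*z + 14)/(z^2 + 7*z + 12)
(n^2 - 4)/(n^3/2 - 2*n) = 2/n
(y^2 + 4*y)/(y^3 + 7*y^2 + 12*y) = 1/(y + 3)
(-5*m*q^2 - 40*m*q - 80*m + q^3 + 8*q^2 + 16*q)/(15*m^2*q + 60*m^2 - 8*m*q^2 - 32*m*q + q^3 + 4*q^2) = (q + 4)/(-3*m + q)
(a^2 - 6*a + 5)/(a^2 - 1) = (a - 5)/(a + 1)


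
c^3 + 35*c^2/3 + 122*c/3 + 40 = (c + 5/3)*(c + 4)*(c + 6)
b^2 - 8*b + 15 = (b - 5)*(b - 3)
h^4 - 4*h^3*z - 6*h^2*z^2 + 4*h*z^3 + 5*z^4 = (h - 5*z)*(h - z)*(h + z)^2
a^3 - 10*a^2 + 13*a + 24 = (a - 8)*(a - 3)*(a + 1)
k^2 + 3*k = k*(k + 3)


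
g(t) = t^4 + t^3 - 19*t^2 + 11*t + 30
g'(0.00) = 11.00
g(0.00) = 30.00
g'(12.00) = 6899.00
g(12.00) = 19890.00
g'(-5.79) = -444.83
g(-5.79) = 259.11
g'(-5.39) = -323.39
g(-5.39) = 106.15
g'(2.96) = 28.54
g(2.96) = -1.21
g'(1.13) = -22.34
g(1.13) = 21.24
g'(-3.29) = 26.05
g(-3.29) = -130.30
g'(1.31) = -24.64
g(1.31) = 17.00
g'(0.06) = 8.73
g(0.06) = 30.59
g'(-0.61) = 34.39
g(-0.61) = 16.13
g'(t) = 4*t^3 + 3*t^2 - 38*t + 11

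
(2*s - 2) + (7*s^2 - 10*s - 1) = 7*s^2 - 8*s - 3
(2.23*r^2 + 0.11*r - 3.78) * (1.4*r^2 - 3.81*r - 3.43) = 3.122*r^4 - 8.3423*r^3 - 13.36*r^2 + 14.0245*r + 12.9654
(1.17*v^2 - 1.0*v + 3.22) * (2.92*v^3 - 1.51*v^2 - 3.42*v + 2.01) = 3.4164*v^5 - 4.6867*v^4 + 6.911*v^3 + 0.909499999999999*v^2 - 13.0224*v + 6.4722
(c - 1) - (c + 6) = -7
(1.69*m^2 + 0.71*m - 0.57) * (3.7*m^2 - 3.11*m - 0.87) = 6.253*m^4 - 2.6289*m^3 - 5.7874*m^2 + 1.155*m + 0.4959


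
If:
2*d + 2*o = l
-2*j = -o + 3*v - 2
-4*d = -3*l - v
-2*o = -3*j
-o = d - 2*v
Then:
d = 78/31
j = -20/31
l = 96/31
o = -30/31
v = 24/31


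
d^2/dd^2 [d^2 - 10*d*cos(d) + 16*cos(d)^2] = 10*d*cos(d) + 64*sin(d)^2 + 20*sin(d) - 30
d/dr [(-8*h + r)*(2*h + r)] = -6*h + 2*r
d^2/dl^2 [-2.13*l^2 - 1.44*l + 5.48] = -4.26000000000000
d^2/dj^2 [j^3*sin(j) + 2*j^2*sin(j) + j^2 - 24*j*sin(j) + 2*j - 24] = -j^3*sin(j) - 2*j^2*sin(j) + 6*j^2*cos(j) + 30*j*sin(j) + 8*j*cos(j) + 4*sin(j) - 48*cos(j) + 2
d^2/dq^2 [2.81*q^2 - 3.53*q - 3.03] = 5.62000000000000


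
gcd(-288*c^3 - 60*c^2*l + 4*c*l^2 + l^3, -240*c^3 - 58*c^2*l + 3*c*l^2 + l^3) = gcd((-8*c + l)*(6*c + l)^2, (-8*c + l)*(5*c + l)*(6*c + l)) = 48*c^2 + 2*c*l - l^2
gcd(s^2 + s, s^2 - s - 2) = s + 1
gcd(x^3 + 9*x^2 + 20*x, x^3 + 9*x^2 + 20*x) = x^3 + 9*x^2 + 20*x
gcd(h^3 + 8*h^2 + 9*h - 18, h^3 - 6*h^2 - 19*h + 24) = h^2 + 2*h - 3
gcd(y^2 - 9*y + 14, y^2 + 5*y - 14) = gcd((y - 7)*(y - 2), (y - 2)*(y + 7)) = y - 2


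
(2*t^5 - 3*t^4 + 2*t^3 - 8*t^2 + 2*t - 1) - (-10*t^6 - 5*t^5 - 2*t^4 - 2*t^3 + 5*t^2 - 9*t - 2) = 10*t^6 + 7*t^5 - t^4 + 4*t^3 - 13*t^2 + 11*t + 1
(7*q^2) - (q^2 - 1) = 6*q^2 + 1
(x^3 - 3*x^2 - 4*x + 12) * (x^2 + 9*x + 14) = x^5 + 6*x^4 - 17*x^3 - 66*x^2 + 52*x + 168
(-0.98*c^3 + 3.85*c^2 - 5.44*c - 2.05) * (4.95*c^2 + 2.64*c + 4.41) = -4.851*c^5 + 16.4703*c^4 - 21.0858*c^3 - 7.5306*c^2 - 29.4024*c - 9.0405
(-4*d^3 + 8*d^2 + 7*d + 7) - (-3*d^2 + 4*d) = -4*d^3 + 11*d^2 + 3*d + 7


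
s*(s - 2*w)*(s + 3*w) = s^3 + s^2*w - 6*s*w^2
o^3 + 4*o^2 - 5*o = o*(o - 1)*(o + 5)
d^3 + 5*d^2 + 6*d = d*(d + 2)*(d + 3)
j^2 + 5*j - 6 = (j - 1)*(j + 6)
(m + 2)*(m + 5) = m^2 + 7*m + 10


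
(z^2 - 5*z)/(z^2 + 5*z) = (z - 5)/(z + 5)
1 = 1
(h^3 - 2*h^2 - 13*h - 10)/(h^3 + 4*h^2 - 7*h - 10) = (h^2 - 3*h - 10)/(h^2 + 3*h - 10)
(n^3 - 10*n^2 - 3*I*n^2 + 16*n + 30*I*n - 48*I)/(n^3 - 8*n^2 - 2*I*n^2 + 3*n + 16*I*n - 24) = (n - 2)/(n + I)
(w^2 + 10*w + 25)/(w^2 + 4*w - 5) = (w + 5)/(w - 1)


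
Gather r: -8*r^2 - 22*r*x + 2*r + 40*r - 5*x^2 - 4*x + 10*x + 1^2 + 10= -8*r^2 + r*(42 - 22*x) - 5*x^2 + 6*x + 11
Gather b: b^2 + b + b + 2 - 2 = b^2 + 2*b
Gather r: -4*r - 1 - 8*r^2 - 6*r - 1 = -8*r^2 - 10*r - 2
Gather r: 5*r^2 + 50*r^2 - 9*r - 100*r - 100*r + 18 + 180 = 55*r^2 - 209*r + 198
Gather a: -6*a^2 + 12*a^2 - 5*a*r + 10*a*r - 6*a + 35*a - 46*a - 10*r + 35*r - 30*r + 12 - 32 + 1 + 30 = 6*a^2 + a*(5*r - 17) - 5*r + 11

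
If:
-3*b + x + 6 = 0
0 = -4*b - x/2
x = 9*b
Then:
No Solution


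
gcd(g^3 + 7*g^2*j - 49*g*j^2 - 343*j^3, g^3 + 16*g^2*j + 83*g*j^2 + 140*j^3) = g + 7*j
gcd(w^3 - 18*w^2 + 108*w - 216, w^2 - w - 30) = w - 6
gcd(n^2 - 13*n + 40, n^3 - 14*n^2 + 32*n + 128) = n - 8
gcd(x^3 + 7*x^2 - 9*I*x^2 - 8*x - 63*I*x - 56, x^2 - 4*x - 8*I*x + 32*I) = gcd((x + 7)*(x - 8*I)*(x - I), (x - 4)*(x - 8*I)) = x - 8*I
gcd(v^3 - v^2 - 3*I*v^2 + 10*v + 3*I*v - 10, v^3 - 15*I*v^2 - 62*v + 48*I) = 1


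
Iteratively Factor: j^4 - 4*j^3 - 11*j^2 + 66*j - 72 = (j + 4)*(j^3 - 8*j^2 + 21*j - 18) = (j - 2)*(j + 4)*(j^2 - 6*j + 9) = (j - 3)*(j - 2)*(j + 4)*(j - 3)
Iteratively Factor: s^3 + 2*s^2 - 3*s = (s)*(s^2 + 2*s - 3) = s*(s - 1)*(s + 3)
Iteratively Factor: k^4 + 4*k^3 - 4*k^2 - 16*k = (k + 4)*(k^3 - 4*k) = (k + 2)*(k + 4)*(k^2 - 2*k) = (k - 2)*(k + 2)*(k + 4)*(k)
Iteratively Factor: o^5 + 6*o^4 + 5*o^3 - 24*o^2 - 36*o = (o + 2)*(o^4 + 4*o^3 - 3*o^2 - 18*o) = (o + 2)*(o + 3)*(o^3 + o^2 - 6*o) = (o - 2)*(o + 2)*(o + 3)*(o^2 + 3*o) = (o - 2)*(o + 2)*(o + 3)^2*(o)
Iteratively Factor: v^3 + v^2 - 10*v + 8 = (v - 1)*(v^2 + 2*v - 8) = (v - 1)*(v + 4)*(v - 2)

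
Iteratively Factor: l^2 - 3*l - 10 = (l + 2)*(l - 5)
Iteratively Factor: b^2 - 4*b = (b)*(b - 4)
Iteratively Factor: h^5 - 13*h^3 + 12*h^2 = (h - 1)*(h^4 + h^3 - 12*h^2) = h*(h - 1)*(h^3 + h^2 - 12*h) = h^2*(h - 1)*(h^2 + h - 12) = h^2*(h - 3)*(h - 1)*(h + 4)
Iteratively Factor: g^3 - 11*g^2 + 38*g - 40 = (g - 5)*(g^2 - 6*g + 8) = (g - 5)*(g - 4)*(g - 2)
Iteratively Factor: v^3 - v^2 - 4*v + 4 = (v - 1)*(v^2 - 4) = (v - 1)*(v + 2)*(v - 2)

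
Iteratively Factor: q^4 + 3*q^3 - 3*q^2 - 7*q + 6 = (q - 1)*(q^3 + 4*q^2 + q - 6) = (q - 1)*(q + 3)*(q^2 + q - 2) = (q - 1)^2*(q + 3)*(q + 2)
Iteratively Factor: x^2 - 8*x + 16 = (x - 4)*(x - 4)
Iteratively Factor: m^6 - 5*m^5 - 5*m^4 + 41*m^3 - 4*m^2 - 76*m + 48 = (m - 3)*(m^5 - 2*m^4 - 11*m^3 + 8*m^2 + 20*m - 16) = (m - 3)*(m - 1)*(m^4 - m^3 - 12*m^2 - 4*m + 16) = (m - 4)*(m - 3)*(m - 1)*(m^3 + 3*m^2 - 4) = (m - 4)*(m - 3)*(m - 1)^2*(m^2 + 4*m + 4) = (m - 4)*(m - 3)*(m - 1)^2*(m + 2)*(m + 2)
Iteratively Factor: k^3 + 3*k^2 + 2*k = (k + 1)*(k^2 + 2*k) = (k + 1)*(k + 2)*(k)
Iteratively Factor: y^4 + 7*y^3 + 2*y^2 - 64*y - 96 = (y + 4)*(y^3 + 3*y^2 - 10*y - 24) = (y + 4)^2*(y^2 - y - 6) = (y + 2)*(y + 4)^2*(y - 3)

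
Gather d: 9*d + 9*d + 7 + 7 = 18*d + 14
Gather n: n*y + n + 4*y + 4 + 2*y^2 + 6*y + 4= n*(y + 1) + 2*y^2 + 10*y + 8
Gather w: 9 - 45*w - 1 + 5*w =8 - 40*w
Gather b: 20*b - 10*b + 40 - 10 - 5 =10*b + 25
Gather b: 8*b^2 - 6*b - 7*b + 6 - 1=8*b^2 - 13*b + 5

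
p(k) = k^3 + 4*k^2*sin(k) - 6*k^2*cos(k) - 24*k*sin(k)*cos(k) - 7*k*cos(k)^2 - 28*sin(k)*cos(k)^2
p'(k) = 6*k^2*sin(k) + 4*k^2*cos(k) + 3*k^2 + 24*k*sin(k)^2 + 14*k*sin(k)*cos(k) + 8*k*sin(k) - 24*k*cos(k)^2 - 12*k*cos(k) + 56*sin(k)^2*cos(k) - 24*sin(k)*cos(k) - 28*cos(k)^3 - 7*cos(k)^2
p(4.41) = 15.80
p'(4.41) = -11.42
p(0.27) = -10.68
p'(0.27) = -40.41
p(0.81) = -22.33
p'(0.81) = 7.00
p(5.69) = -2.57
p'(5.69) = -69.42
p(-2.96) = 57.00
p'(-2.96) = 24.52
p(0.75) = -22.52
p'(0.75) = -0.55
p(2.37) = 63.01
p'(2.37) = 38.89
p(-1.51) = -15.43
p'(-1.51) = -22.98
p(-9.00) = -276.73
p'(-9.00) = -228.22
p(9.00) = 1324.56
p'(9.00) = 101.93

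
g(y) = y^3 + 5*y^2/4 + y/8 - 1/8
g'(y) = 3*y^2 + 5*y/2 + 1/8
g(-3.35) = -24.11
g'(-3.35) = 25.42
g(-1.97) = -3.17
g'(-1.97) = 6.84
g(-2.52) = -8.51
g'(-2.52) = 12.88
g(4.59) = 123.49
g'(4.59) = 74.80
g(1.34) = 4.69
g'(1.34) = 8.86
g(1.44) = 5.63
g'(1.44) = 9.95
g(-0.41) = -0.04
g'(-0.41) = -0.40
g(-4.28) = -56.16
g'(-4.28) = 44.38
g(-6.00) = -171.88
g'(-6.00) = 93.12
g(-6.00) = -171.88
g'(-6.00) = 93.12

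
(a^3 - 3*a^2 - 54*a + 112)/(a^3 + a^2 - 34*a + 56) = (a - 8)/(a - 4)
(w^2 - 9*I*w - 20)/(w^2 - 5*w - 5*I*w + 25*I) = (w - 4*I)/(w - 5)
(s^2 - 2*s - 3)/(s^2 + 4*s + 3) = (s - 3)/(s + 3)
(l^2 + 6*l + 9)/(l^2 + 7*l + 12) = (l + 3)/(l + 4)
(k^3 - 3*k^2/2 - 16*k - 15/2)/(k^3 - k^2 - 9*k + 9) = (2*k^2 - 9*k - 5)/(2*(k^2 - 4*k + 3))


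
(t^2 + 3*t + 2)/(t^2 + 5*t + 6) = (t + 1)/(t + 3)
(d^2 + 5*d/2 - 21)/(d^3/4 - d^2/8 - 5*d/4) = 4*(-2*d^2 - 5*d + 42)/(d*(-2*d^2 + d + 10))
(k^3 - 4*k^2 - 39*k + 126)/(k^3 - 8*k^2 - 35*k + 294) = (k - 3)/(k - 7)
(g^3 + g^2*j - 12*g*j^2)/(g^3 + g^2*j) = (g^2 + g*j - 12*j^2)/(g*(g + j))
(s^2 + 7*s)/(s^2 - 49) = s/(s - 7)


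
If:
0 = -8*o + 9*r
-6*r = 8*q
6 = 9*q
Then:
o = -1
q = 2/3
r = -8/9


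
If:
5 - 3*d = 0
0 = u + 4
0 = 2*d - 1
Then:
No Solution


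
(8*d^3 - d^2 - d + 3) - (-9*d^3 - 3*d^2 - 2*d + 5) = 17*d^3 + 2*d^2 + d - 2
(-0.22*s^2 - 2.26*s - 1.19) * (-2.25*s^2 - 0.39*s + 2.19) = 0.495*s^4 + 5.1708*s^3 + 3.0771*s^2 - 4.4853*s - 2.6061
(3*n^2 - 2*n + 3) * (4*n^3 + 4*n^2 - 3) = 12*n^5 + 4*n^4 + 4*n^3 + 3*n^2 + 6*n - 9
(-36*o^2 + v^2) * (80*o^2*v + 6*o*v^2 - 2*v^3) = -2880*o^4*v - 216*o^3*v^2 + 152*o^2*v^3 + 6*o*v^4 - 2*v^5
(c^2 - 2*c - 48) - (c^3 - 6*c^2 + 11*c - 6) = -c^3 + 7*c^2 - 13*c - 42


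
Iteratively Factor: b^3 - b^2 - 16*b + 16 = (b - 4)*(b^2 + 3*b - 4) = (b - 4)*(b - 1)*(b + 4)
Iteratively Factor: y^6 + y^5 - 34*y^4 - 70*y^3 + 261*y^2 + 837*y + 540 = (y + 3)*(y^5 - 2*y^4 - 28*y^3 + 14*y^2 + 219*y + 180) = (y + 3)^2*(y^4 - 5*y^3 - 13*y^2 + 53*y + 60) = (y - 4)*(y + 3)^2*(y^3 - y^2 - 17*y - 15) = (y - 5)*(y - 4)*(y + 3)^2*(y^2 + 4*y + 3) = (y - 5)*(y - 4)*(y + 3)^3*(y + 1)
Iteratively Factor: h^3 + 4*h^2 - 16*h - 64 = (h - 4)*(h^2 + 8*h + 16) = (h - 4)*(h + 4)*(h + 4)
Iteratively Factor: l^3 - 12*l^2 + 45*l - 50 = (l - 2)*(l^2 - 10*l + 25) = (l - 5)*(l - 2)*(l - 5)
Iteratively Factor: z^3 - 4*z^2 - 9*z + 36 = (z - 4)*(z^2 - 9) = (z - 4)*(z + 3)*(z - 3)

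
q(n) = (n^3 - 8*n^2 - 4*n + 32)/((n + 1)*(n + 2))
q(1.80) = 0.44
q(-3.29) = -26.08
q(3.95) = -1.60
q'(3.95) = -0.10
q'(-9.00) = 0.58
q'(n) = (3*n^2 - 16*n - 4)/((n + 1)*(n + 2)) - (n^3 - 8*n^2 - 4*n + 32)/((n + 1)*(n + 2)^2) - (n^3 - 8*n^2 - 4*n + 32)/((n + 1)^2*(n + 2)) = (n^2 + 2*n - 26)/(n^2 + 2*n + 1)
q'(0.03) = -24.45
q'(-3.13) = -4.95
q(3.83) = -1.58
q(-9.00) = -23.38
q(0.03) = 15.24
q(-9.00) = -23.38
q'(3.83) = -0.16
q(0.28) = 10.37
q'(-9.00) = 0.58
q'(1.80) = -2.44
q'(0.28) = -15.48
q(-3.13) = -26.81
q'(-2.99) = -5.82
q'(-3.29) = -4.15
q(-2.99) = -27.56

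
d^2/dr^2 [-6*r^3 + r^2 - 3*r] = 2 - 36*r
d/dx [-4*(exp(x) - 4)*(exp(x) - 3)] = (28 - 8*exp(x))*exp(x)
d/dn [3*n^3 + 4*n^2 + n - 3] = 9*n^2 + 8*n + 1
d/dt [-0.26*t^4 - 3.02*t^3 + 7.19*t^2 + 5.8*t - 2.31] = -1.04*t^3 - 9.06*t^2 + 14.38*t + 5.8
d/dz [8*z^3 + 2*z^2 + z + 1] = 24*z^2 + 4*z + 1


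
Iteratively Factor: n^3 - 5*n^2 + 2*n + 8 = (n + 1)*(n^2 - 6*n + 8) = (n - 4)*(n + 1)*(n - 2)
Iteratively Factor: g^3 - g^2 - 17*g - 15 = (g + 1)*(g^2 - 2*g - 15) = (g + 1)*(g + 3)*(g - 5)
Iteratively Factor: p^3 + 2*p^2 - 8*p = (p)*(p^2 + 2*p - 8) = p*(p + 4)*(p - 2)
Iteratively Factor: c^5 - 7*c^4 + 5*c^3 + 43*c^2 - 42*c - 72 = (c + 2)*(c^4 - 9*c^3 + 23*c^2 - 3*c - 36) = (c - 4)*(c + 2)*(c^3 - 5*c^2 + 3*c + 9) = (c - 4)*(c - 3)*(c + 2)*(c^2 - 2*c - 3) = (c - 4)*(c - 3)*(c + 1)*(c + 2)*(c - 3)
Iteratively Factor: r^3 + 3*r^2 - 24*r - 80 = (r + 4)*(r^2 - r - 20) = (r + 4)^2*(r - 5)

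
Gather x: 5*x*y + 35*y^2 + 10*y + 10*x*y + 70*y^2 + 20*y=15*x*y + 105*y^2 + 30*y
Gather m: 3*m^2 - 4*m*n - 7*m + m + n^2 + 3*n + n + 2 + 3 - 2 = 3*m^2 + m*(-4*n - 6) + n^2 + 4*n + 3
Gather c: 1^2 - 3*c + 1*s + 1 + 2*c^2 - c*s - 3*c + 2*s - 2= 2*c^2 + c*(-s - 6) + 3*s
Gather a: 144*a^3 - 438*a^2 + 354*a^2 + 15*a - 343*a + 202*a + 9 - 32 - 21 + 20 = 144*a^3 - 84*a^2 - 126*a - 24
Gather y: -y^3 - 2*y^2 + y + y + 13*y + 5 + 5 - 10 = -y^3 - 2*y^2 + 15*y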